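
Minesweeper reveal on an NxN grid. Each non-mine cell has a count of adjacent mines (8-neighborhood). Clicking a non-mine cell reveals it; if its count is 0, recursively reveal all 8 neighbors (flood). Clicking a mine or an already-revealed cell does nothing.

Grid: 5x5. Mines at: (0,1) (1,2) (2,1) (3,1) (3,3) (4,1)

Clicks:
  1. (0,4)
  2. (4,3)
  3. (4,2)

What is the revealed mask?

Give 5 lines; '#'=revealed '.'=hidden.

Click 1 (0,4) count=0: revealed 6 new [(0,3) (0,4) (1,3) (1,4) (2,3) (2,4)] -> total=6
Click 2 (4,3) count=1: revealed 1 new [(4,3)] -> total=7
Click 3 (4,2) count=3: revealed 1 new [(4,2)] -> total=8

Answer: ...##
...##
...##
.....
..##.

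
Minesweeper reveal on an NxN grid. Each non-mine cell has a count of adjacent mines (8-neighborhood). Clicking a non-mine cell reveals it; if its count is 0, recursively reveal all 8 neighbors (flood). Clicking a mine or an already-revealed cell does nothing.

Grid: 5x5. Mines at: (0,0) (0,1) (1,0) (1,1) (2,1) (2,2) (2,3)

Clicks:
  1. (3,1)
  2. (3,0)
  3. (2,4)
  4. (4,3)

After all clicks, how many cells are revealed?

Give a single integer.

Click 1 (3,1) count=2: revealed 1 new [(3,1)] -> total=1
Click 2 (3,0) count=1: revealed 1 new [(3,0)] -> total=2
Click 3 (2,4) count=1: revealed 1 new [(2,4)] -> total=3
Click 4 (4,3) count=0: revealed 8 new [(3,2) (3,3) (3,4) (4,0) (4,1) (4,2) (4,3) (4,4)] -> total=11

Answer: 11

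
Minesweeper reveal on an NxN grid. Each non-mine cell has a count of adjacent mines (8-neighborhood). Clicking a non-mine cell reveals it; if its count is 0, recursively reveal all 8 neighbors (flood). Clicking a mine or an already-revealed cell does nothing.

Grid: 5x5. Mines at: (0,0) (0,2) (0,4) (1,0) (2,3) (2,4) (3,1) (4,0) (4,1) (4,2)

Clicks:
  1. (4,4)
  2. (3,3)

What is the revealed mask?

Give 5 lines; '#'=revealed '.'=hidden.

Answer: .....
.....
.....
...##
...##

Derivation:
Click 1 (4,4) count=0: revealed 4 new [(3,3) (3,4) (4,3) (4,4)] -> total=4
Click 2 (3,3) count=3: revealed 0 new [(none)] -> total=4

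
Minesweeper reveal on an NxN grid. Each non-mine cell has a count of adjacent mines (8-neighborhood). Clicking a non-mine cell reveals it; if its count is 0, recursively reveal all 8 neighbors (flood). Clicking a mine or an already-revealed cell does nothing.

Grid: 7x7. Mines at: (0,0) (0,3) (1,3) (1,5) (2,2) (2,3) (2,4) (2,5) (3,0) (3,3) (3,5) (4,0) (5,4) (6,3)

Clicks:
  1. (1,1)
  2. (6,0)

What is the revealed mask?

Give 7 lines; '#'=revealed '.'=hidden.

Answer: .......
.#.....
.......
.......
.......
###....
###....

Derivation:
Click 1 (1,1) count=2: revealed 1 new [(1,1)] -> total=1
Click 2 (6,0) count=0: revealed 6 new [(5,0) (5,1) (5,2) (6,0) (6,1) (6,2)] -> total=7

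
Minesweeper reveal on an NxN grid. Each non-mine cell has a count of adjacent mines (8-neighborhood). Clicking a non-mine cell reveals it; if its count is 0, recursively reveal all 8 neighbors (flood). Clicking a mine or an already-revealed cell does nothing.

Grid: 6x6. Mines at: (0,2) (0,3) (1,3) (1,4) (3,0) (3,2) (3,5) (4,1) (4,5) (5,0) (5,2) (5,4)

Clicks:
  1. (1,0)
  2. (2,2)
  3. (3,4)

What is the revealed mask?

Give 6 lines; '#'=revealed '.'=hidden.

Answer: ##....
##....
###...
....#.
......
......

Derivation:
Click 1 (1,0) count=0: revealed 6 new [(0,0) (0,1) (1,0) (1,1) (2,0) (2,1)] -> total=6
Click 2 (2,2) count=2: revealed 1 new [(2,2)] -> total=7
Click 3 (3,4) count=2: revealed 1 new [(3,4)] -> total=8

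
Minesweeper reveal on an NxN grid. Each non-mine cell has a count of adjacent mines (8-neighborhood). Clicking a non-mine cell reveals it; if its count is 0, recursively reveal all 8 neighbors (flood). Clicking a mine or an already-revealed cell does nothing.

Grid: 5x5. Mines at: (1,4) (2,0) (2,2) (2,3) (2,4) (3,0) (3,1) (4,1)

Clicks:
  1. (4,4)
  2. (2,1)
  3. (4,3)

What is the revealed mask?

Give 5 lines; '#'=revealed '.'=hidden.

Click 1 (4,4) count=0: revealed 6 new [(3,2) (3,3) (3,4) (4,2) (4,3) (4,4)] -> total=6
Click 2 (2,1) count=4: revealed 1 new [(2,1)] -> total=7
Click 3 (4,3) count=0: revealed 0 new [(none)] -> total=7

Answer: .....
.....
.#...
..###
..###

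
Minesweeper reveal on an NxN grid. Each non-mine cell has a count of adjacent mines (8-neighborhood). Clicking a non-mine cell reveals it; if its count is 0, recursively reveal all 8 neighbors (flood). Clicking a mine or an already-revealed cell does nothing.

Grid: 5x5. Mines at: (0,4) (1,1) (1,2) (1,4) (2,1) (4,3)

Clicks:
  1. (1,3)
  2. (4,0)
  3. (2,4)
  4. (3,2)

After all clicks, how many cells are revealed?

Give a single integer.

Answer: 8

Derivation:
Click 1 (1,3) count=3: revealed 1 new [(1,3)] -> total=1
Click 2 (4,0) count=0: revealed 6 new [(3,0) (3,1) (3,2) (4,0) (4,1) (4,2)] -> total=7
Click 3 (2,4) count=1: revealed 1 new [(2,4)] -> total=8
Click 4 (3,2) count=2: revealed 0 new [(none)] -> total=8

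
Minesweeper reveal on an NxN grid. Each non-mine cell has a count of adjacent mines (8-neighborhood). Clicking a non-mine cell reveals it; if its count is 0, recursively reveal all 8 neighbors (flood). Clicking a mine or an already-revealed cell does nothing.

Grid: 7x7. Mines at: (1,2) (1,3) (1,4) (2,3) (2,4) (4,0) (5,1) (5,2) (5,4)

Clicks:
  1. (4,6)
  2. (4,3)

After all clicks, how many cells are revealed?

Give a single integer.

Answer: 15

Derivation:
Click 1 (4,6) count=0: revealed 14 new [(0,5) (0,6) (1,5) (1,6) (2,5) (2,6) (3,5) (3,6) (4,5) (4,6) (5,5) (5,6) (6,5) (6,6)] -> total=14
Click 2 (4,3) count=2: revealed 1 new [(4,3)] -> total=15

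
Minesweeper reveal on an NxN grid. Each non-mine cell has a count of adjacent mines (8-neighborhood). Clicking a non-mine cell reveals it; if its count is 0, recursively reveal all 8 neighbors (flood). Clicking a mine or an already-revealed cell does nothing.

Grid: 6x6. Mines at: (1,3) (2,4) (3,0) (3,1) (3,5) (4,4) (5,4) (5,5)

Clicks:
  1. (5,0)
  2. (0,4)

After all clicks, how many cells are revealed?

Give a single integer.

Click 1 (5,0) count=0: revealed 8 new [(4,0) (4,1) (4,2) (4,3) (5,0) (5,1) (5,2) (5,3)] -> total=8
Click 2 (0,4) count=1: revealed 1 new [(0,4)] -> total=9

Answer: 9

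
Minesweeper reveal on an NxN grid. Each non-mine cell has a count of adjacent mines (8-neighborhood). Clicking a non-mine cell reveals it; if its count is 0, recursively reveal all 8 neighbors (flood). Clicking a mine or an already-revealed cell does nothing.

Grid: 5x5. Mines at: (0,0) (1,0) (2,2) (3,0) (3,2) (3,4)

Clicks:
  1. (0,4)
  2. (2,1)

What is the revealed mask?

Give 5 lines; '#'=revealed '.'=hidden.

Click 1 (0,4) count=0: revealed 10 new [(0,1) (0,2) (0,3) (0,4) (1,1) (1,2) (1,3) (1,4) (2,3) (2,4)] -> total=10
Click 2 (2,1) count=4: revealed 1 new [(2,1)] -> total=11

Answer: .####
.####
.#.##
.....
.....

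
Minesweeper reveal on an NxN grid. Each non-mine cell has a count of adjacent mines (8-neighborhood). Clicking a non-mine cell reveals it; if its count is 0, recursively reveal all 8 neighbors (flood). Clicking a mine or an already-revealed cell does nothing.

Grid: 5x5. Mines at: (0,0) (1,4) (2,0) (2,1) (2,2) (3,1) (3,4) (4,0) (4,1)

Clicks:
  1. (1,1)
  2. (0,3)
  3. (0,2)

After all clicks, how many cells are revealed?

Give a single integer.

Click 1 (1,1) count=4: revealed 1 new [(1,1)] -> total=1
Click 2 (0,3) count=1: revealed 1 new [(0,3)] -> total=2
Click 3 (0,2) count=0: revealed 4 new [(0,1) (0,2) (1,2) (1,3)] -> total=6

Answer: 6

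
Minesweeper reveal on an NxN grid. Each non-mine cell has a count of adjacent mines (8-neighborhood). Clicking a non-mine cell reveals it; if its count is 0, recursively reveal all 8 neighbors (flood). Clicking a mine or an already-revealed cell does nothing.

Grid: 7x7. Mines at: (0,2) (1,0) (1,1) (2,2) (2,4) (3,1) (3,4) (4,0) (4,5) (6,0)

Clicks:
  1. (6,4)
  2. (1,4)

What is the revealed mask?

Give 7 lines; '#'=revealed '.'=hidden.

Answer: .......
....#..
.......
.......
.####..
.######
.######

Derivation:
Click 1 (6,4) count=0: revealed 16 new [(4,1) (4,2) (4,3) (4,4) (5,1) (5,2) (5,3) (5,4) (5,5) (5,6) (6,1) (6,2) (6,3) (6,4) (6,5) (6,6)] -> total=16
Click 2 (1,4) count=1: revealed 1 new [(1,4)] -> total=17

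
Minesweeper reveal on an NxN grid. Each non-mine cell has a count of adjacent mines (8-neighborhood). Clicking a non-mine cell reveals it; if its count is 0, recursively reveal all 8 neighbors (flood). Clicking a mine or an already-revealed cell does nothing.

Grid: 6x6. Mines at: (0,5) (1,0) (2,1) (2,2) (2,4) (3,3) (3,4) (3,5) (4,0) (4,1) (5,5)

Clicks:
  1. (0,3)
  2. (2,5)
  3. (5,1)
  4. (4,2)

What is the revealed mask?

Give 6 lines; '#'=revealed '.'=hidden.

Click 1 (0,3) count=0: revealed 8 new [(0,1) (0,2) (0,3) (0,4) (1,1) (1,2) (1,3) (1,4)] -> total=8
Click 2 (2,5) count=3: revealed 1 new [(2,5)] -> total=9
Click 3 (5,1) count=2: revealed 1 new [(5,1)] -> total=10
Click 4 (4,2) count=2: revealed 1 new [(4,2)] -> total=11

Answer: .####.
.####.
.....#
......
..#...
.#....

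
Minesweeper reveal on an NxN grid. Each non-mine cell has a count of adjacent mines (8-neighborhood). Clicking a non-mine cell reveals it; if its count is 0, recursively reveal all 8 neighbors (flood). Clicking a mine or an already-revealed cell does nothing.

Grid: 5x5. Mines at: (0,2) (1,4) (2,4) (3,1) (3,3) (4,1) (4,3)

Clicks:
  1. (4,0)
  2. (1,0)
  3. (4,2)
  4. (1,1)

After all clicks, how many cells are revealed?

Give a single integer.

Answer: 8

Derivation:
Click 1 (4,0) count=2: revealed 1 new [(4,0)] -> total=1
Click 2 (1,0) count=0: revealed 6 new [(0,0) (0,1) (1,0) (1,1) (2,0) (2,1)] -> total=7
Click 3 (4,2) count=4: revealed 1 new [(4,2)] -> total=8
Click 4 (1,1) count=1: revealed 0 new [(none)] -> total=8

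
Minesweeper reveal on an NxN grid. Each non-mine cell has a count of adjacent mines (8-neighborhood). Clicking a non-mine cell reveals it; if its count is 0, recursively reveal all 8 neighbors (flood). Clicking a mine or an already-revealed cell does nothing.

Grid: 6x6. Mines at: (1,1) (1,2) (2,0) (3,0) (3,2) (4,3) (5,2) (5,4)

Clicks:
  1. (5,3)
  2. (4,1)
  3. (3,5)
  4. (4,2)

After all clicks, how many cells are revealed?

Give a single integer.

Answer: 17

Derivation:
Click 1 (5,3) count=3: revealed 1 new [(5,3)] -> total=1
Click 2 (4,1) count=3: revealed 1 new [(4,1)] -> total=2
Click 3 (3,5) count=0: revealed 14 new [(0,3) (0,4) (0,5) (1,3) (1,4) (1,5) (2,3) (2,4) (2,5) (3,3) (3,4) (3,5) (4,4) (4,5)] -> total=16
Click 4 (4,2) count=3: revealed 1 new [(4,2)] -> total=17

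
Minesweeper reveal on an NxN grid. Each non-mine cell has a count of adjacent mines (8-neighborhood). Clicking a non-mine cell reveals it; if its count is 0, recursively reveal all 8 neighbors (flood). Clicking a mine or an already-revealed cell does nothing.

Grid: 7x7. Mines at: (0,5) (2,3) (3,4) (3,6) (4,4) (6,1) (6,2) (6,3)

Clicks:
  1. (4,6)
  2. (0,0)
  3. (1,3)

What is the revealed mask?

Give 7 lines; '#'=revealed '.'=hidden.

Answer: #####..
#####..
###....
####...
####..#
####...
.......

Derivation:
Click 1 (4,6) count=1: revealed 1 new [(4,6)] -> total=1
Click 2 (0,0) count=0: revealed 25 new [(0,0) (0,1) (0,2) (0,3) (0,4) (1,0) (1,1) (1,2) (1,3) (1,4) (2,0) (2,1) (2,2) (3,0) (3,1) (3,2) (3,3) (4,0) (4,1) (4,2) (4,3) (5,0) (5,1) (5,2) (5,3)] -> total=26
Click 3 (1,3) count=1: revealed 0 new [(none)] -> total=26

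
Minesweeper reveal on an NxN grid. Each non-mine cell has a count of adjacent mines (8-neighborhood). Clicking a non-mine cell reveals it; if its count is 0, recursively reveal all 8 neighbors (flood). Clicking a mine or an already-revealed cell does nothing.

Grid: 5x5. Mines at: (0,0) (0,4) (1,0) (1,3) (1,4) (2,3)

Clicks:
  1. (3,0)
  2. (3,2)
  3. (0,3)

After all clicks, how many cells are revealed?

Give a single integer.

Answer: 14

Derivation:
Click 1 (3,0) count=0: revealed 13 new [(2,0) (2,1) (2,2) (3,0) (3,1) (3,2) (3,3) (3,4) (4,0) (4,1) (4,2) (4,3) (4,4)] -> total=13
Click 2 (3,2) count=1: revealed 0 new [(none)] -> total=13
Click 3 (0,3) count=3: revealed 1 new [(0,3)] -> total=14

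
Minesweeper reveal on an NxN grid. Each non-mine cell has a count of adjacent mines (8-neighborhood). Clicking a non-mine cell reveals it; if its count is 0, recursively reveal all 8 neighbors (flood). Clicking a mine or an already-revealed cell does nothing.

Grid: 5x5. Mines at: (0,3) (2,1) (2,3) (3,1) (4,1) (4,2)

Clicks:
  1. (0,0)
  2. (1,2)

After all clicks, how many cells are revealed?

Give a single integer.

Click 1 (0,0) count=0: revealed 6 new [(0,0) (0,1) (0,2) (1,0) (1,1) (1,2)] -> total=6
Click 2 (1,2) count=3: revealed 0 new [(none)] -> total=6

Answer: 6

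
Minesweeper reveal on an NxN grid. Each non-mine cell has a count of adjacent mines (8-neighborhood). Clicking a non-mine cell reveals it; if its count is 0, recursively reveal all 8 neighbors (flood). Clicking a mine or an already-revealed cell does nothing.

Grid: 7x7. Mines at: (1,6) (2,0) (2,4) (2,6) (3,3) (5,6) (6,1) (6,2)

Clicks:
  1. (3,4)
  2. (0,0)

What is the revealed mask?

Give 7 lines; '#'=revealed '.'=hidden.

Click 1 (3,4) count=2: revealed 1 new [(3,4)] -> total=1
Click 2 (0,0) count=0: revealed 15 new [(0,0) (0,1) (0,2) (0,3) (0,4) (0,5) (1,0) (1,1) (1,2) (1,3) (1,4) (1,5) (2,1) (2,2) (2,3)] -> total=16

Answer: ######.
######.
.###...
....#..
.......
.......
.......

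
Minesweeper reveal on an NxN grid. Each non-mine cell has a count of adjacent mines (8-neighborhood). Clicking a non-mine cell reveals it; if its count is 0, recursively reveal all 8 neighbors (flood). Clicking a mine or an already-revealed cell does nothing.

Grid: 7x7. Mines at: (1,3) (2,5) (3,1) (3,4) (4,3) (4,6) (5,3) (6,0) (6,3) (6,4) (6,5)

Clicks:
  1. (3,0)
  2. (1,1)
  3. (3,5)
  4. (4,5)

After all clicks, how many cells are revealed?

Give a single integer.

Click 1 (3,0) count=1: revealed 1 new [(3,0)] -> total=1
Click 2 (1,1) count=0: revealed 9 new [(0,0) (0,1) (0,2) (1,0) (1,1) (1,2) (2,0) (2,1) (2,2)] -> total=10
Click 3 (3,5) count=3: revealed 1 new [(3,5)] -> total=11
Click 4 (4,5) count=2: revealed 1 new [(4,5)] -> total=12

Answer: 12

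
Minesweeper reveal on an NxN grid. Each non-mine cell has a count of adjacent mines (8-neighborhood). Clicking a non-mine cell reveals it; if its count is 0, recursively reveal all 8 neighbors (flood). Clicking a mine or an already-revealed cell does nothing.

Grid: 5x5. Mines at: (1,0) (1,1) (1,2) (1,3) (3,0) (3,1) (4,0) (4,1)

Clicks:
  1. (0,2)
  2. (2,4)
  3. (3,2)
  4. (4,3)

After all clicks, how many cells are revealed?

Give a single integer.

Click 1 (0,2) count=3: revealed 1 new [(0,2)] -> total=1
Click 2 (2,4) count=1: revealed 1 new [(2,4)] -> total=2
Click 3 (3,2) count=2: revealed 1 new [(3,2)] -> total=3
Click 4 (4,3) count=0: revealed 7 new [(2,2) (2,3) (3,3) (3,4) (4,2) (4,3) (4,4)] -> total=10

Answer: 10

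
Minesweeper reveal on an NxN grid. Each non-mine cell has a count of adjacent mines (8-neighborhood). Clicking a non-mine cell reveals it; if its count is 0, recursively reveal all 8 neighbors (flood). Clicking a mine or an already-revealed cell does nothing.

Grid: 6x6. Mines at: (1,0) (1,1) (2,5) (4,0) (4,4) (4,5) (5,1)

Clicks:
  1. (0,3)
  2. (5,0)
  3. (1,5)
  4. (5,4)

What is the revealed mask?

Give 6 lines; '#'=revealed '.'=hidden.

Click 1 (0,3) count=0: revealed 19 new [(0,2) (0,3) (0,4) (0,5) (1,2) (1,3) (1,4) (1,5) (2,1) (2,2) (2,3) (2,4) (3,1) (3,2) (3,3) (3,4) (4,1) (4,2) (4,3)] -> total=19
Click 2 (5,0) count=2: revealed 1 new [(5,0)] -> total=20
Click 3 (1,5) count=1: revealed 0 new [(none)] -> total=20
Click 4 (5,4) count=2: revealed 1 new [(5,4)] -> total=21

Answer: ..####
..####
.####.
.####.
.###..
#...#.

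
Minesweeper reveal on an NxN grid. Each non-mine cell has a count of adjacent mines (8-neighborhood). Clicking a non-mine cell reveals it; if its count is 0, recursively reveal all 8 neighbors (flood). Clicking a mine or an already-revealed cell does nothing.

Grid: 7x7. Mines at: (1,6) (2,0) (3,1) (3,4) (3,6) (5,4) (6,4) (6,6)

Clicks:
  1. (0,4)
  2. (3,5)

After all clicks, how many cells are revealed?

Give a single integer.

Answer: 18

Derivation:
Click 1 (0,4) count=0: revealed 17 new [(0,0) (0,1) (0,2) (0,3) (0,4) (0,5) (1,0) (1,1) (1,2) (1,3) (1,4) (1,5) (2,1) (2,2) (2,3) (2,4) (2,5)] -> total=17
Click 2 (3,5) count=2: revealed 1 new [(3,5)] -> total=18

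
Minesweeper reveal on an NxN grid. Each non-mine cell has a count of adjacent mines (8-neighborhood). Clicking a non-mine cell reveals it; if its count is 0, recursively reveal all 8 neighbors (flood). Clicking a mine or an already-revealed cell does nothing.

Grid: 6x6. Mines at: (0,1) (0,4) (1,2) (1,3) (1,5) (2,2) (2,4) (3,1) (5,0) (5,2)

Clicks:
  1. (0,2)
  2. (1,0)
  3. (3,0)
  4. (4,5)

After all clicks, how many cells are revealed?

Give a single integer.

Answer: 12

Derivation:
Click 1 (0,2) count=3: revealed 1 new [(0,2)] -> total=1
Click 2 (1,0) count=1: revealed 1 new [(1,0)] -> total=2
Click 3 (3,0) count=1: revealed 1 new [(3,0)] -> total=3
Click 4 (4,5) count=0: revealed 9 new [(3,3) (3,4) (3,5) (4,3) (4,4) (4,5) (5,3) (5,4) (5,5)] -> total=12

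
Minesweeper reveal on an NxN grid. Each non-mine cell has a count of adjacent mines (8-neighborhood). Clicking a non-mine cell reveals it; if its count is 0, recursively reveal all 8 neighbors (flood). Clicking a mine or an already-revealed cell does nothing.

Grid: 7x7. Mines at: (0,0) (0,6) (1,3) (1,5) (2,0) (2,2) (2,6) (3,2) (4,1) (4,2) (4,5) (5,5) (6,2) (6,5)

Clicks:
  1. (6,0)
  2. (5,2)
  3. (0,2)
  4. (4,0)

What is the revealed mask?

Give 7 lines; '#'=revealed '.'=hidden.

Answer: ..#....
.......
.......
.......
#......
###....
##.....

Derivation:
Click 1 (6,0) count=0: revealed 4 new [(5,0) (5,1) (6,0) (6,1)] -> total=4
Click 2 (5,2) count=3: revealed 1 new [(5,2)] -> total=5
Click 3 (0,2) count=1: revealed 1 new [(0,2)] -> total=6
Click 4 (4,0) count=1: revealed 1 new [(4,0)] -> total=7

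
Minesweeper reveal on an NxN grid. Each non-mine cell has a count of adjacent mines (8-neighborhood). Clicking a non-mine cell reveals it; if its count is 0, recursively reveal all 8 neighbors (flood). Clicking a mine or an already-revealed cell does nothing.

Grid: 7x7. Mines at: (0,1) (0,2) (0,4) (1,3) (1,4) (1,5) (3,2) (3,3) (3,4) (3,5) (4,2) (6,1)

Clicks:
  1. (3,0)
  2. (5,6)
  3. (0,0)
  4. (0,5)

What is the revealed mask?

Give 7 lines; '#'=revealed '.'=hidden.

Answer: #....#.
##.....
##.....
##.....
##.####
#######
..#####

Derivation:
Click 1 (3,0) count=0: revealed 10 new [(1,0) (1,1) (2,0) (2,1) (3,0) (3,1) (4,0) (4,1) (5,0) (5,1)] -> total=10
Click 2 (5,6) count=0: revealed 14 new [(4,3) (4,4) (4,5) (4,6) (5,2) (5,3) (5,4) (5,5) (5,6) (6,2) (6,3) (6,4) (6,5) (6,6)] -> total=24
Click 3 (0,0) count=1: revealed 1 new [(0,0)] -> total=25
Click 4 (0,5) count=3: revealed 1 new [(0,5)] -> total=26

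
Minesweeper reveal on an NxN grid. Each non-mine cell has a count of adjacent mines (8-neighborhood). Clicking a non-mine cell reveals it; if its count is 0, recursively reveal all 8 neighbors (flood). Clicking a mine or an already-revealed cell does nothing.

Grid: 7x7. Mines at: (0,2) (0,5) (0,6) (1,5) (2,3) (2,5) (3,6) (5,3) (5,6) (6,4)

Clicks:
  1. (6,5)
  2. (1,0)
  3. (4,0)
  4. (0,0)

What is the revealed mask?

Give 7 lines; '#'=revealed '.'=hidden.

Answer: ##.....
###....
###....
###....
###....
###....
###..#.

Derivation:
Click 1 (6,5) count=2: revealed 1 new [(6,5)] -> total=1
Click 2 (1,0) count=0: revealed 20 new [(0,0) (0,1) (1,0) (1,1) (1,2) (2,0) (2,1) (2,2) (3,0) (3,1) (3,2) (4,0) (4,1) (4,2) (5,0) (5,1) (5,2) (6,0) (6,1) (6,2)] -> total=21
Click 3 (4,0) count=0: revealed 0 new [(none)] -> total=21
Click 4 (0,0) count=0: revealed 0 new [(none)] -> total=21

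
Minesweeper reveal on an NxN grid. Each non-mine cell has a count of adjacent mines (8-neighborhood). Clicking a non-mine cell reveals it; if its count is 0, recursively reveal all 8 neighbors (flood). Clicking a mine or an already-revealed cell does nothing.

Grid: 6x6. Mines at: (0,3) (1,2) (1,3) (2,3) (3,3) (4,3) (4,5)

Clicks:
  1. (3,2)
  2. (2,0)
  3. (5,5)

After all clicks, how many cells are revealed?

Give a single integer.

Click 1 (3,2) count=3: revealed 1 new [(3,2)] -> total=1
Click 2 (2,0) count=0: revealed 15 new [(0,0) (0,1) (1,0) (1,1) (2,0) (2,1) (2,2) (3,0) (3,1) (4,0) (4,1) (4,2) (5,0) (5,1) (5,2)] -> total=16
Click 3 (5,5) count=1: revealed 1 new [(5,5)] -> total=17

Answer: 17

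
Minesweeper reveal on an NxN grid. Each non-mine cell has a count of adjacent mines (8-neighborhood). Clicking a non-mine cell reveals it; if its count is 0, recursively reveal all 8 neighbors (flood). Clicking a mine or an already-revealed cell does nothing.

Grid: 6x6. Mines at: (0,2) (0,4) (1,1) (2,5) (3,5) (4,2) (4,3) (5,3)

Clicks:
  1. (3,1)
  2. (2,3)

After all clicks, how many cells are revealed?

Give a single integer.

Click 1 (3,1) count=1: revealed 1 new [(3,1)] -> total=1
Click 2 (2,3) count=0: revealed 9 new [(1,2) (1,3) (1,4) (2,2) (2,3) (2,4) (3,2) (3,3) (3,4)] -> total=10

Answer: 10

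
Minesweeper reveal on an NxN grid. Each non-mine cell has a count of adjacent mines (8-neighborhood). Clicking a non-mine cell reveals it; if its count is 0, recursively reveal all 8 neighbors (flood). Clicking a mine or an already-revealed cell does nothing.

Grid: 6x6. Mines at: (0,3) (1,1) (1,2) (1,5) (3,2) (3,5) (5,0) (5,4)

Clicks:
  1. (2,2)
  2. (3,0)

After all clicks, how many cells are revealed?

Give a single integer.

Answer: 7

Derivation:
Click 1 (2,2) count=3: revealed 1 new [(2,2)] -> total=1
Click 2 (3,0) count=0: revealed 6 new [(2,0) (2,1) (3,0) (3,1) (4,0) (4,1)] -> total=7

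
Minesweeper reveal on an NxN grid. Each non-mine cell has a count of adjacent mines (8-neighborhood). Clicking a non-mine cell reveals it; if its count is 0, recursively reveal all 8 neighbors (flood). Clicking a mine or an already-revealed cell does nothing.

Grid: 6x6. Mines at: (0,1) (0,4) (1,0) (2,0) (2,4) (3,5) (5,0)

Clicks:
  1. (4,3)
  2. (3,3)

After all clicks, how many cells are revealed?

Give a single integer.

Click 1 (4,3) count=0: revealed 20 new [(1,1) (1,2) (1,3) (2,1) (2,2) (2,3) (3,1) (3,2) (3,3) (3,4) (4,1) (4,2) (4,3) (4,4) (4,5) (5,1) (5,2) (5,3) (5,4) (5,5)] -> total=20
Click 2 (3,3) count=1: revealed 0 new [(none)] -> total=20

Answer: 20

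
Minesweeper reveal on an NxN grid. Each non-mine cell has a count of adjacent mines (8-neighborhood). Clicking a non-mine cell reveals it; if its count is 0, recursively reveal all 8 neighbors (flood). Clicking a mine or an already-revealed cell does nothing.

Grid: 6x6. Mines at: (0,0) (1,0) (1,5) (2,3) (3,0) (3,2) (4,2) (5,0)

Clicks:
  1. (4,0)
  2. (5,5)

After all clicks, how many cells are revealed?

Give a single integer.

Answer: 12

Derivation:
Click 1 (4,0) count=2: revealed 1 new [(4,0)] -> total=1
Click 2 (5,5) count=0: revealed 11 new [(2,4) (2,5) (3,3) (3,4) (3,5) (4,3) (4,4) (4,5) (5,3) (5,4) (5,5)] -> total=12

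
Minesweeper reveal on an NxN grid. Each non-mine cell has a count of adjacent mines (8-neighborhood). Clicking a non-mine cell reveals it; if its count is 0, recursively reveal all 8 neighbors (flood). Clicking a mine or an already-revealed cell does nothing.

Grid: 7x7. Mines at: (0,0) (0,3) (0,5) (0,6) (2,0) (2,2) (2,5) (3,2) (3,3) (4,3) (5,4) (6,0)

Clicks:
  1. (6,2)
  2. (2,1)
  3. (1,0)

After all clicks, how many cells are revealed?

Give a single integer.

Click 1 (6,2) count=0: revealed 6 new [(5,1) (5,2) (5,3) (6,1) (6,2) (6,3)] -> total=6
Click 2 (2,1) count=3: revealed 1 new [(2,1)] -> total=7
Click 3 (1,0) count=2: revealed 1 new [(1,0)] -> total=8

Answer: 8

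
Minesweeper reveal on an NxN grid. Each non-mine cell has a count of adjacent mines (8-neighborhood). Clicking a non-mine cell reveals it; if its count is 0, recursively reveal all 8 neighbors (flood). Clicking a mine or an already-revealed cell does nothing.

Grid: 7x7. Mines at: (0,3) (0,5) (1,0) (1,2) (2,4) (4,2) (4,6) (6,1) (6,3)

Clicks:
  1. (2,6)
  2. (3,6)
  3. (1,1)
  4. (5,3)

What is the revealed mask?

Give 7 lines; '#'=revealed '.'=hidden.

Click 1 (2,6) count=0: revealed 6 new [(1,5) (1,6) (2,5) (2,6) (3,5) (3,6)] -> total=6
Click 2 (3,6) count=1: revealed 0 new [(none)] -> total=6
Click 3 (1,1) count=2: revealed 1 new [(1,1)] -> total=7
Click 4 (5,3) count=2: revealed 1 new [(5,3)] -> total=8

Answer: .......
.#...##
.....##
.....##
.......
...#...
.......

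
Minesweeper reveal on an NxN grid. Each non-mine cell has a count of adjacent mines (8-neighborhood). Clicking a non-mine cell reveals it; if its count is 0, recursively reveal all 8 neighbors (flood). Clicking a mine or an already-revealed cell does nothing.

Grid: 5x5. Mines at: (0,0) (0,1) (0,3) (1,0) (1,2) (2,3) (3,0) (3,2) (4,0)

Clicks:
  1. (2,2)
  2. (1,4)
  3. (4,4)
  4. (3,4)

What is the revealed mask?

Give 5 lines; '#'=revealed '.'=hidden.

Answer: .....
....#
..#..
...##
...##

Derivation:
Click 1 (2,2) count=3: revealed 1 new [(2,2)] -> total=1
Click 2 (1,4) count=2: revealed 1 new [(1,4)] -> total=2
Click 3 (4,4) count=0: revealed 4 new [(3,3) (3,4) (4,3) (4,4)] -> total=6
Click 4 (3,4) count=1: revealed 0 new [(none)] -> total=6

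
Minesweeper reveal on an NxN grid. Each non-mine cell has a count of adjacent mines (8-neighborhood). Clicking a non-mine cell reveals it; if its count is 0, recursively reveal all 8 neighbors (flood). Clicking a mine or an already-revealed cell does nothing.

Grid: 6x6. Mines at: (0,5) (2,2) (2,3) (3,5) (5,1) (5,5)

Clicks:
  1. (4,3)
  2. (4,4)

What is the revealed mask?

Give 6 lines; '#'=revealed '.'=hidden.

Answer: ......
......
......
..###.
..###.
..###.

Derivation:
Click 1 (4,3) count=0: revealed 9 new [(3,2) (3,3) (3,4) (4,2) (4,3) (4,4) (5,2) (5,3) (5,4)] -> total=9
Click 2 (4,4) count=2: revealed 0 new [(none)] -> total=9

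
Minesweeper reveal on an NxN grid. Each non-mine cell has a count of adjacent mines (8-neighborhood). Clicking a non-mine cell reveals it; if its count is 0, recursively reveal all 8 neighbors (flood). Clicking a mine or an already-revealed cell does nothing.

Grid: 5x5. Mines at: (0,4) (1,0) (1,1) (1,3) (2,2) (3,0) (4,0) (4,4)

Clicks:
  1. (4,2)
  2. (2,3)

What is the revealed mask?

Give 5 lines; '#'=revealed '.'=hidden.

Click 1 (4,2) count=0: revealed 6 new [(3,1) (3,2) (3,3) (4,1) (4,2) (4,3)] -> total=6
Click 2 (2,3) count=2: revealed 1 new [(2,3)] -> total=7

Answer: .....
.....
...#.
.###.
.###.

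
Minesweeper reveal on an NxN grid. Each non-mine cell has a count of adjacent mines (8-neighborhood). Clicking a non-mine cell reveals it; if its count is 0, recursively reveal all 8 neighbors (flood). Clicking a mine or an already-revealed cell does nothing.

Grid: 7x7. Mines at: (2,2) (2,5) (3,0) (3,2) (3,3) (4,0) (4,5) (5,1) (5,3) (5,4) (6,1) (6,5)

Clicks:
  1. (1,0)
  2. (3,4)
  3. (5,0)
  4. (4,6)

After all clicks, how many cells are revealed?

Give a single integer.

Click 1 (1,0) count=0: revealed 16 new [(0,0) (0,1) (0,2) (0,3) (0,4) (0,5) (0,6) (1,0) (1,1) (1,2) (1,3) (1,4) (1,5) (1,6) (2,0) (2,1)] -> total=16
Click 2 (3,4) count=3: revealed 1 new [(3,4)] -> total=17
Click 3 (5,0) count=3: revealed 1 new [(5,0)] -> total=18
Click 4 (4,6) count=1: revealed 1 new [(4,6)] -> total=19

Answer: 19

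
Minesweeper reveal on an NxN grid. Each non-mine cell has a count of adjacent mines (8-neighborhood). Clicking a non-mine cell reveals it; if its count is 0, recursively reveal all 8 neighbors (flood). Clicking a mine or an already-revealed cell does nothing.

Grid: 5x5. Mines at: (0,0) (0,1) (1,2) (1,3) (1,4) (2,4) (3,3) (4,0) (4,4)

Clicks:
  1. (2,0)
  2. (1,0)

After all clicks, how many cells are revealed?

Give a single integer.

Answer: 6

Derivation:
Click 1 (2,0) count=0: revealed 6 new [(1,0) (1,1) (2,0) (2,1) (3,0) (3,1)] -> total=6
Click 2 (1,0) count=2: revealed 0 new [(none)] -> total=6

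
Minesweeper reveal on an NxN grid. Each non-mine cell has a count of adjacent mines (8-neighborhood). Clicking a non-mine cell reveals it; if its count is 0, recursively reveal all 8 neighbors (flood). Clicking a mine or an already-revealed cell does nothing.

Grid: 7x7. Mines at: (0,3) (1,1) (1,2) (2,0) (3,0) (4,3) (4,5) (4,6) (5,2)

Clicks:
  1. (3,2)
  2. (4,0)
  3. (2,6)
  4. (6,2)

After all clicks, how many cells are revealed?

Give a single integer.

Click 1 (3,2) count=1: revealed 1 new [(3,2)] -> total=1
Click 2 (4,0) count=1: revealed 1 new [(4,0)] -> total=2
Click 3 (2,6) count=0: revealed 15 new [(0,4) (0,5) (0,6) (1,3) (1,4) (1,5) (1,6) (2,3) (2,4) (2,5) (2,6) (3,3) (3,4) (3,5) (3,6)] -> total=17
Click 4 (6,2) count=1: revealed 1 new [(6,2)] -> total=18

Answer: 18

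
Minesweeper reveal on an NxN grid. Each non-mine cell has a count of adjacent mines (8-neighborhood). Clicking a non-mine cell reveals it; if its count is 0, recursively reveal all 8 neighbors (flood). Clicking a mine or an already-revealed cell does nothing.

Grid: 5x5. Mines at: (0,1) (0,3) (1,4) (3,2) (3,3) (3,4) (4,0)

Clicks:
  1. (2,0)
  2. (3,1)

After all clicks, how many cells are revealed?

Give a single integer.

Click 1 (2,0) count=0: revealed 6 new [(1,0) (1,1) (2,0) (2,1) (3,0) (3,1)] -> total=6
Click 2 (3,1) count=2: revealed 0 new [(none)] -> total=6

Answer: 6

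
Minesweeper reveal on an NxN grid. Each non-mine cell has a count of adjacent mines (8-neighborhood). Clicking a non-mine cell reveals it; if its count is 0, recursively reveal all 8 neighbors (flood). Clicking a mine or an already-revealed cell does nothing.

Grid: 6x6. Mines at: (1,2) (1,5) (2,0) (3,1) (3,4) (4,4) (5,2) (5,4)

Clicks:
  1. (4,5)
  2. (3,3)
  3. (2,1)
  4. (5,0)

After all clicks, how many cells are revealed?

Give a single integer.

Answer: 7

Derivation:
Click 1 (4,5) count=3: revealed 1 new [(4,5)] -> total=1
Click 2 (3,3) count=2: revealed 1 new [(3,3)] -> total=2
Click 3 (2,1) count=3: revealed 1 new [(2,1)] -> total=3
Click 4 (5,0) count=0: revealed 4 new [(4,0) (4,1) (5,0) (5,1)] -> total=7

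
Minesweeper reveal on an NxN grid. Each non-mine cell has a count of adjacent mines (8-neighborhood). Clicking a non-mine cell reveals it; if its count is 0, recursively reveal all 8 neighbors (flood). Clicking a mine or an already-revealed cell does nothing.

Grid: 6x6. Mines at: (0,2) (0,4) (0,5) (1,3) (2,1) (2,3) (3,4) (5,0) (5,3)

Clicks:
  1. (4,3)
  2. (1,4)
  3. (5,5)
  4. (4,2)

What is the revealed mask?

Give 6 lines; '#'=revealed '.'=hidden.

Click 1 (4,3) count=2: revealed 1 new [(4,3)] -> total=1
Click 2 (1,4) count=4: revealed 1 new [(1,4)] -> total=2
Click 3 (5,5) count=0: revealed 4 new [(4,4) (4,5) (5,4) (5,5)] -> total=6
Click 4 (4,2) count=1: revealed 1 new [(4,2)] -> total=7

Answer: ......
....#.
......
......
..####
....##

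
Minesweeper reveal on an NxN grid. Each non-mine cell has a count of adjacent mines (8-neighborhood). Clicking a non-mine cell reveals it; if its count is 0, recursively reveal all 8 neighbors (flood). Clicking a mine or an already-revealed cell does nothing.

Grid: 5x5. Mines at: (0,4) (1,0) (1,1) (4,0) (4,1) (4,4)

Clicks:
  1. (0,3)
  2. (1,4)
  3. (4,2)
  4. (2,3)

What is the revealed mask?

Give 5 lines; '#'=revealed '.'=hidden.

Click 1 (0,3) count=1: revealed 1 new [(0,3)] -> total=1
Click 2 (1,4) count=1: revealed 1 new [(1,4)] -> total=2
Click 3 (4,2) count=1: revealed 1 new [(4,2)] -> total=3
Click 4 (2,3) count=0: revealed 8 new [(1,2) (1,3) (2,2) (2,3) (2,4) (3,2) (3,3) (3,4)] -> total=11

Answer: ...#.
..###
..###
..###
..#..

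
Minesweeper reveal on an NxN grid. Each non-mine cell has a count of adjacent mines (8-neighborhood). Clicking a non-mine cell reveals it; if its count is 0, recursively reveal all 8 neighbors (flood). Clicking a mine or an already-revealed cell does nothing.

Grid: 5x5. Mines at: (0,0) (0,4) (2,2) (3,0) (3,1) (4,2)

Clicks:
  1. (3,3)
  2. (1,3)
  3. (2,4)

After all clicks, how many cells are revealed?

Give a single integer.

Answer: 8

Derivation:
Click 1 (3,3) count=2: revealed 1 new [(3,3)] -> total=1
Click 2 (1,3) count=2: revealed 1 new [(1,3)] -> total=2
Click 3 (2,4) count=0: revealed 6 new [(1,4) (2,3) (2,4) (3,4) (4,3) (4,4)] -> total=8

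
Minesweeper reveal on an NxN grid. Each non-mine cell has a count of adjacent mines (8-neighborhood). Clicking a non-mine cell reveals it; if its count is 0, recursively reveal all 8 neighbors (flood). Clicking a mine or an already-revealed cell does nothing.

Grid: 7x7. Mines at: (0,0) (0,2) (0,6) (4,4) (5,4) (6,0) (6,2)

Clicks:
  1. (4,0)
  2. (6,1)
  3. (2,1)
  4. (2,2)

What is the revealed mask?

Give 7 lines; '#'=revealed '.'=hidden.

Answer: ...###.
#######
#######
#######
####.##
####.##
.#...##

Derivation:
Click 1 (4,0) count=0: revealed 38 new [(0,3) (0,4) (0,5) (1,0) (1,1) (1,2) (1,3) (1,4) (1,5) (1,6) (2,0) (2,1) (2,2) (2,3) (2,4) (2,5) (2,6) (3,0) (3,1) (3,2) (3,3) (3,4) (3,5) (3,6) (4,0) (4,1) (4,2) (4,3) (4,5) (4,6) (5,0) (5,1) (5,2) (5,3) (5,5) (5,6) (6,5) (6,6)] -> total=38
Click 2 (6,1) count=2: revealed 1 new [(6,1)] -> total=39
Click 3 (2,1) count=0: revealed 0 new [(none)] -> total=39
Click 4 (2,2) count=0: revealed 0 new [(none)] -> total=39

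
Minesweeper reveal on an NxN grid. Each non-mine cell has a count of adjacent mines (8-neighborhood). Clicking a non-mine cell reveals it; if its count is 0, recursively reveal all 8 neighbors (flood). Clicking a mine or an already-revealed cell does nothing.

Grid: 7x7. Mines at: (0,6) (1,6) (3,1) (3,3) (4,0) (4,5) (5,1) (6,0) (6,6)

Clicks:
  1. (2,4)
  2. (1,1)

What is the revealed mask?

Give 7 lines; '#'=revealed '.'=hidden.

Click 1 (2,4) count=1: revealed 1 new [(2,4)] -> total=1
Click 2 (1,1) count=0: revealed 17 new [(0,0) (0,1) (0,2) (0,3) (0,4) (0,5) (1,0) (1,1) (1,2) (1,3) (1,4) (1,5) (2,0) (2,1) (2,2) (2,3) (2,5)] -> total=18

Answer: ######.
######.
######.
.......
.......
.......
.......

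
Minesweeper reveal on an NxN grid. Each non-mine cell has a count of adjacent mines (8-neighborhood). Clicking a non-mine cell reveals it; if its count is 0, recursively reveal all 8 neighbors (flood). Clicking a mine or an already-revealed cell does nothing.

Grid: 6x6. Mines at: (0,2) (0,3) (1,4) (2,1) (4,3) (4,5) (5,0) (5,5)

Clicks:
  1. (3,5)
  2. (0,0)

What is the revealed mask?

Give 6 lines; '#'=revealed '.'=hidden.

Click 1 (3,5) count=1: revealed 1 new [(3,5)] -> total=1
Click 2 (0,0) count=0: revealed 4 new [(0,0) (0,1) (1,0) (1,1)] -> total=5

Answer: ##....
##....
......
.....#
......
......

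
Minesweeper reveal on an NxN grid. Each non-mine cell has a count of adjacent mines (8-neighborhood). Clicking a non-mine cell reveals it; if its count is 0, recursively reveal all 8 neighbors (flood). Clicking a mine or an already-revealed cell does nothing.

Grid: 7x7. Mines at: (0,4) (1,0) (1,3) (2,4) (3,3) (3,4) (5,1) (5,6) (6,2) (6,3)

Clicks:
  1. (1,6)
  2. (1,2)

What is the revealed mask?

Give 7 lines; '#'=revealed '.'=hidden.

Answer: .....##
..#..##
.....##
.....##
.....##
.......
.......

Derivation:
Click 1 (1,6) count=0: revealed 10 new [(0,5) (0,6) (1,5) (1,6) (2,5) (2,6) (3,5) (3,6) (4,5) (4,6)] -> total=10
Click 2 (1,2) count=1: revealed 1 new [(1,2)] -> total=11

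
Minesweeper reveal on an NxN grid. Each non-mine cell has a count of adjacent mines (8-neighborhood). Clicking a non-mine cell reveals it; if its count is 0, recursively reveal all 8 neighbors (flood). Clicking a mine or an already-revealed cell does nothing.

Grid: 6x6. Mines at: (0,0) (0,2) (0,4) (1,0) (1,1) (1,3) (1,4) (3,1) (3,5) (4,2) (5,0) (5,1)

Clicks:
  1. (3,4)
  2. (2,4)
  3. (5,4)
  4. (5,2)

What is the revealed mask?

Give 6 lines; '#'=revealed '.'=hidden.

Answer: ......
......
....#.
....#.
...###
..####

Derivation:
Click 1 (3,4) count=1: revealed 1 new [(3,4)] -> total=1
Click 2 (2,4) count=3: revealed 1 new [(2,4)] -> total=2
Click 3 (5,4) count=0: revealed 6 new [(4,3) (4,4) (4,5) (5,3) (5,4) (5,5)] -> total=8
Click 4 (5,2) count=2: revealed 1 new [(5,2)] -> total=9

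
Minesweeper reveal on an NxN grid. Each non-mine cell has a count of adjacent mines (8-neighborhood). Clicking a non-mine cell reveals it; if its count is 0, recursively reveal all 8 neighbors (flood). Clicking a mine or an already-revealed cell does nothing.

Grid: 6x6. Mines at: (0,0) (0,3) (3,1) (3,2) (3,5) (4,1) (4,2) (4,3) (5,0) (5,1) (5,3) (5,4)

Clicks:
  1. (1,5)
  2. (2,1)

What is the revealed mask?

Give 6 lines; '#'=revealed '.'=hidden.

Answer: ....##
....##
.#..##
......
......
......

Derivation:
Click 1 (1,5) count=0: revealed 6 new [(0,4) (0,5) (1,4) (1,5) (2,4) (2,5)] -> total=6
Click 2 (2,1) count=2: revealed 1 new [(2,1)] -> total=7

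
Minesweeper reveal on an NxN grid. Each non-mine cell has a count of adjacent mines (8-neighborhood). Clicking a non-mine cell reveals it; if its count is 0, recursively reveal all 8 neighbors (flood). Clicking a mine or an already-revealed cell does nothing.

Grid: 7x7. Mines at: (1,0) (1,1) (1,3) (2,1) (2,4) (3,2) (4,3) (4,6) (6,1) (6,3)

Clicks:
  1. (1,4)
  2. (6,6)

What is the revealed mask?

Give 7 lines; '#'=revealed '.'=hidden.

Click 1 (1,4) count=2: revealed 1 new [(1,4)] -> total=1
Click 2 (6,6) count=0: revealed 6 new [(5,4) (5,5) (5,6) (6,4) (6,5) (6,6)] -> total=7

Answer: .......
....#..
.......
.......
.......
....###
....###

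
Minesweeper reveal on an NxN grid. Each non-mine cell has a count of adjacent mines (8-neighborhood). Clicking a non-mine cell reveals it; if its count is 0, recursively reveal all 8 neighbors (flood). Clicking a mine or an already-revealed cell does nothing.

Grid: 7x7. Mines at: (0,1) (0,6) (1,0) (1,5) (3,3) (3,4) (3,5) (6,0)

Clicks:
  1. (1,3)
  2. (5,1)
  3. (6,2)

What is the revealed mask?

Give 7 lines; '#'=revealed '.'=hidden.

Click 1 (1,3) count=0: revealed 9 new [(0,2) (0,3) (0,4) (1,2) (1,3) (1,4) (2,2) (2,3) (2,4)] -> total=9
Click 2 (5,1) count=1: revealed 1 new [(5,1)] -> total=10
Click 3 (6,2) count=0: revealed 24 new [(2,0) (2,1) (3,0) (3,1) (3,2) (4,0) (4,1) (4,2) (4,3) (4,4) (4,5) (4,6) (5,0) (5,2) (5,3) (5,4) (5,5) (5,6) (6,1) (6,2) (6,3) (6,4) (6,5) (6,6)] -> total=34

Answer: ..###..
..###..
#####..
###....
#######
#######
.######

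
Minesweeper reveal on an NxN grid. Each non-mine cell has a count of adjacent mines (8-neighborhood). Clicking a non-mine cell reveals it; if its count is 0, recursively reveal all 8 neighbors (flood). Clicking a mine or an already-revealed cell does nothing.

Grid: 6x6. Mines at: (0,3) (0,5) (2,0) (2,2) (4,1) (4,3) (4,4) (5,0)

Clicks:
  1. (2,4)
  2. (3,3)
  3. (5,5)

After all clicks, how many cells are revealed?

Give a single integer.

Click 1 (2,4) count=0: revealed 9 new [(1,3) (1,4) (1,5) (2,3) (2,4) (2,5) (3,3) (3,4) (3,5)] -> total=9
Click 2 (3,3) count=3: revealed 0 new [(none)] -> total=9
Click 3 (5,5) count=1: revealed 1 new [(5,5)] -> total=10

Answer: 10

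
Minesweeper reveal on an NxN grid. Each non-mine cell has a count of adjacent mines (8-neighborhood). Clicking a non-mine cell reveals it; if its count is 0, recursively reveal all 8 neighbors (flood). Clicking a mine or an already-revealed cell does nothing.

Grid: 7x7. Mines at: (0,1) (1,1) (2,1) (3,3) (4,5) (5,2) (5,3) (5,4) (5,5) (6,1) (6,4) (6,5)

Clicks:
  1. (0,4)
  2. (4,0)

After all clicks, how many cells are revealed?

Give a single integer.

Click 1 (0,4) count=0: revealed 18 new [(0,2) (0,3) (0,4) (0,5) (0,6) (1,2) (1,3) (1,4) (1,5) (1,6) (2,2) (2,3) (2,4) (2,5) (2,6) (3,4) (3,5) (3,6)] -> total=18
Click 2 (4,0) count=0: revealed 6 new [(3,0) (3,1) (4,0) (4,1) (5,0) (5,1)] -> total=24

Answer: 24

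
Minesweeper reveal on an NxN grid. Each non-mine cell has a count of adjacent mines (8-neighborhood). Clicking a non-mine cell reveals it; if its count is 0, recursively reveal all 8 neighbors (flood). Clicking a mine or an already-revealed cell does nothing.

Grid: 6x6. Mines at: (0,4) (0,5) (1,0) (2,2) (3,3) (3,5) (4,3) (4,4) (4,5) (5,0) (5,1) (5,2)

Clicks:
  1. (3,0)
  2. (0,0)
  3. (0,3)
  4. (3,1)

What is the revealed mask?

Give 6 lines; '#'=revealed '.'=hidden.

Click 1 (3,0) count=0: revealed 6 new [(2,0) (2,1) (3,0) (3,1) (4,0) (4,1)] -> total=6
Click 2 (0,0) count=1: revealed 1 new [(0,0)] -> total=7
Click 3 (0,3) count=1: revealed 1 new [(0,3)] -> total=8
Click 4 (3,1) count=1: revealed 0 new [(none)] -> total=8

Answer: #..#..
......
##....
##....
##....
......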